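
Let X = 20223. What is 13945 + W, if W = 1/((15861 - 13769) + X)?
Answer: 311182676/22315 ≈ 13945.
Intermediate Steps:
W = 1/22315 (W = 1/((15861 - 13769) + 20223) = 1/(2092 + 20223) = 1/22315 ≈ 4.4813e-5)
13945 + W = 13945 + 1/22315 = 311182676/22315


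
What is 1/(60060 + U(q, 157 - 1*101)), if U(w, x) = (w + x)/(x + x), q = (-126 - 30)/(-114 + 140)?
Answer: 56/3363385 ≈ 1.6650e-5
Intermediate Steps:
q = -6 (q = -156/26 = -156*1/26 = -6)
U(w, x) = (w + x)/(2*x) (U(w, x) = (w + x)/((2*x)) = (w + x)*(1/(2*x)) = (w + x)/(2*x))
1/(60060 + U(q, 157 - 1*101)) = 1/(60060 + (-6 + (157 - 1*101))/(2*(157 - 1*101))) = 1/(60060 + (-6 + (157 - 101))/(2*(157 - 101))) = 1/(60060 + (½)*(-6 + 56)/56) = 1/(60060 + (½)*(1/56)*50) = 1/(60060 + 25/56) = 1/(3363385/56) = 56/3363385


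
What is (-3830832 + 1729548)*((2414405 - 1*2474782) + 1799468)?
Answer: -3654324092844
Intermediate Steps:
(-3830832 + 1729548)*((2414405 - 1*2474782) + 1799468) = -2101284*((2414405 - 2474782) + 1799468) = -2101284*(-60377 + 1799468) = -2101284*1739091 = -3654324092844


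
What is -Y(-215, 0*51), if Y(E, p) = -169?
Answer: 169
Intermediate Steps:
-Y(-215, 0*51) = -1*(-169) = 169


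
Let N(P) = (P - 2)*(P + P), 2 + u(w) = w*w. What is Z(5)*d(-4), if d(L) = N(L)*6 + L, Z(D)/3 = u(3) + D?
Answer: 10224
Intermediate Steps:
u(w) = -2 + w² (u(w) = -2 + w*w = -2 + w²)
N(P) = 2*P*(-2 + P) (N(P) = (-2 + P)*(2*P) = 2*P*(-2 + P))
Z(D) = 21 + 3*D (Z(D) = 3*((-2 + 3²) + D) = 3*((-2 + 9) + D) = 3*(7 + D) = 21 + 3*D)
d(L) = L + 12*L*(-2 + L) (d(L) = (2*L*(-2 + L))*6 + L = 12*L*(-2 + L) + L = L + 12*L*(-2 + L))
Z(5)*d(-4) = (21 + 3*5)*(-4*(-23 + 12*(-4))) = (21 + 15)*(-4*(-23 - 48)) = 36*(-4*(-71)) = 36*284 = 10224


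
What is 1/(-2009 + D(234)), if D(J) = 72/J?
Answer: -13/26113 ≈ -0.00049784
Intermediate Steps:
1/(-2009 + D(234)) = 1/(-2009 + 72/234) = 1/(-2009 + 72*(1/234)) = 1/(-2009 + 4/13) = 1/(-26113/13) = -13/26113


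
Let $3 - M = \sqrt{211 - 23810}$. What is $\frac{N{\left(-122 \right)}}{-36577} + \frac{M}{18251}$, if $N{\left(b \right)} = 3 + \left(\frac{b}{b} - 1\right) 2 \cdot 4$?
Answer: $\frac{54978}{667566827} - \frac{i \sqrt{23599}}{18251} \approx 8.2356 \cdot 10^{-5} - 0.0084171 i$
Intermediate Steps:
$M = 3 - i \sqrt{23599}$ ($M = 3 - \sqrt{211 - 23810} = 3 - \sqrt{-23599} = 3 - i \sqrt{23599} \approx 3.0 - 153.62 i$)
$N{\left(b \right)} = 3$ ($N{\left(b \right)} = 3 + \left(1 - 1\right) 2 \cdot 4 = 3 + 0 \cdot 2 \cdot 4 = 3 + 0 \cdot 4 = 3 + 0 = 3$)
$\frac{N{\left(-122 \right)}}{-36577} + \frac{M}{18251} = \frac{3}{-36577} + \frac{3 - i \sqrt{23599}}{18251} = 3 \left(- \frac{1}{36577}\right) + \left(3 - i \sqrt{23599}\right) \frac{1}{18251} = - \frac{3}{36577} + \left(\frac{3}{18251} - \frac{i \sqrt{23599}}{18251}\right) = \frac{54978}{667566827} - \frac{i \sqrt{23599}}{18251}$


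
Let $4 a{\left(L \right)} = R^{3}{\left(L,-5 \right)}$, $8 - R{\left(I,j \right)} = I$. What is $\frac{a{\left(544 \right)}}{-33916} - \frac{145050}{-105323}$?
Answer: $\frac{1014902245318}{893033717} \approx 1136.5$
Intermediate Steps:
$R{\left(I,j \right)} = 8 - I$
$a{\left(L \right)} = \frac{\left(8 - L\right)^{3}}{4}$
$\frac{a{\left(544 \right)}}{-33916} - \frac{145050}{-105323} = \frac{\left(- \frac{1}{4}\right) \left(-8 + 544\right)^{3}}{-33916} - \frac{145050}{-105323} = - \frac{536^{3}}{4} \left(- \frac{1}{33916}\right) - - \frac{145050}{105323} = \left(- \frac{1}{4}\right) 153990656 \left(- \frac{1}{33916}\right) + \frac{145050}{105323} = \left(-38497664\right) \left(- \frac{1}{33916}\right) + \frac{145050}{105323} = \frac{9624416}{8479} + \frac{145050}{105323} = \frac{1014902245318}{893033717}$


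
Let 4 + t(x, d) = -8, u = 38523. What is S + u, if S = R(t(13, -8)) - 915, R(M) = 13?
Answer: 37621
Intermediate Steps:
t(x, d) = -12 (t(x, d) = -4 - 8 = -12)
S = -902 (S = 13 - 915 = -902)
S + u = -902 + 38523 = 37621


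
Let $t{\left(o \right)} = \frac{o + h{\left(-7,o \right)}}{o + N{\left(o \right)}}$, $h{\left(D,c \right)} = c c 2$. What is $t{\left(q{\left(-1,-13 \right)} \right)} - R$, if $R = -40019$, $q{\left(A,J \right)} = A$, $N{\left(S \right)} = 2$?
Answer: $40020$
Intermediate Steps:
$h{\left(D,c \right)} = 2 c^{2}$ ($h{\left(D,c \right)} = c^{2} \cdot 2 = 2 c^{2}$)
$t{\left(o \right)} = \frac{o + 2 o^{2}}{2 + o}$ ($t{\left(o \right)} = \frac{o + 2 o^{2}}{o + 2} = \frac{o + 2 o^{2}}{2 + o}$)
$t{\left(q{\left(-1,-13 \right)} \right)} - R = - \frac{1 + 2 \left(-1\right)}{2 - 1} - -40019 = - \frac{1 - 2}{1} + 40019 = \left(-1\right) 1 \left(-1\right) + 40019 = 1 + 40019 = 40020$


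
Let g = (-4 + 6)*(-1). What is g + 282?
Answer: 280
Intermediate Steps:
g = -2 (g = 2*(-1) = -2)
g + 282 = -2 + 282 = 280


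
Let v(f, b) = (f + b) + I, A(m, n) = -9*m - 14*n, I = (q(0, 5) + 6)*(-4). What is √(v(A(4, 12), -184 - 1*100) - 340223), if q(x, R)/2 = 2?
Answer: I*√340751 ≈ 583.74*I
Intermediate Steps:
q(x, R) = 4 (q(x, R) = 2*2 = 4)
I = -40 (I = (4 + 6)*(-4) = 10*(-4) = -40)
A(m, n) = -14*n - 9*m
v(f, b) = -40 + b + f (v(f, b) = (f + b) - 40 = (b + f) - 40 = -40 + b + f)
√(v(A(4, 12), -184 - 1*100) - 340223) = √((-40 + (-184 - 1*100) + (-14*12 - 9*4)) - 340223) = √((-40 + (-184 - 100) + (-168 - 36)) - 340223) = √((-40 - 284 - 204) - 340223) = √(-528 - 340223) = √(-340751) = I*√340751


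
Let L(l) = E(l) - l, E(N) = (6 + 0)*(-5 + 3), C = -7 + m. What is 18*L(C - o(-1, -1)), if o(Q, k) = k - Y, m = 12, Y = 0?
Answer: -324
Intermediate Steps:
o(Q, k) = k (o(Q, k) = k - 1*0 = k + 0 = k)
C = 5 (C = -7 + 12 = 5)
E(N) = -12 (E(N) = 6*(-2) = -12)
L(l) = -12 - l
18*L(C - o(-1, -1)) = 18*(-12 - (5 - 1*(-1))) = 18*(-12 - (5 + 1)) = 18*(-12 - 1*6) = 18*(-12 - 6) = 18*(-18) = -324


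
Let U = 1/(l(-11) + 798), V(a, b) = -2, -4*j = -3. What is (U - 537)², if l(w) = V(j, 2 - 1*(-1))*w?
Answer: 193898434921/672400 ≈ 2.8837e+5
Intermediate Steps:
j = ¾ (j = -¼*(-3) = ¾ ≈ 0.75000)
l(w) = -2*w
U = 1/820 (U = 1/(-2*(-11) + 798) = 1/(22 + 798) = 1/820 ≈ 0.0012195)
(U - 537)² = (1/820 - 537)² = (-440339/820)² = 193898434921/672400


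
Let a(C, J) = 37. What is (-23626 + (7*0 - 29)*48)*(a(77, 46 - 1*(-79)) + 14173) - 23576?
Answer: -355529356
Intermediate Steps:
(-23626 + (7*0 - 29)*48)*(a(77, 46 - 1*(-79)) + 14173) - 23576 = (-23626 + (7*0 - 29)*48)*(37 + 14173) - 23576 = (-23626 + (0 - 29)*48)*14210 - 23576 = (-23626 - 29*48)*14210 - 23576 = (-23626 - 1392)*14210 - 23576 = -25018*14210 - 23576 = -355505780 - 23576 = -355529356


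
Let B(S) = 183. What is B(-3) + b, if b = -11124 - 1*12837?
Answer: -23778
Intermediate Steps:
b = -23961 (b = -11124 - 12837 = -23961)
B(-3) + b = 183 - 23961 = -23778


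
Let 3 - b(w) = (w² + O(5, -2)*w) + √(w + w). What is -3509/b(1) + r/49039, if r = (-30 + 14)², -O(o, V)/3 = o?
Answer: -2925249995/14074193 - 3509*√2/287 ≈ -225.14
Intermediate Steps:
O(o, V) = -3*o
b(w) = 3 - w² + 15*w - √2*√w (b(w) = 3 - ((w² + (-3*5)*w) + √(w + w)) = 3 - ((w² - 15*w) + √(2*w)) = 3 - ((w² - 15*w) + √2*√w) = 3 - (w² - 15*w + √2*√w) = 3 + (-w² + 15*w - √2*√w) = 3 - w² + 15*w - √2*√w)
r = 256 (r = (-16)² = 256)
-3509/b(1) + r/49039 = -3509/(3 - 1*1² + 15*1 - √2*√1) + 256/49039 = -3509/(3 - 1*1 + 15 - 1*√2*1) + 256*(1/49039) = -3509/(3 - 1 + 15 - √2) + 256/49039 = -3509/(17 - √2) + 256/49039 = 256/49039 - 3509/(17 - √2)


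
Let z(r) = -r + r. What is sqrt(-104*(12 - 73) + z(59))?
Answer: 2*sqrt(1586) ≈ 79.649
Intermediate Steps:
z(r) = 0
sqrt(-104*(12 - 73) + z(59)) = sqrt(-104*(12 - 73) + 0) = sqrt(-104*(-61) + 0) = sqrt(6344 + 0) = sqrt(6344) = 2*sqrt(1586)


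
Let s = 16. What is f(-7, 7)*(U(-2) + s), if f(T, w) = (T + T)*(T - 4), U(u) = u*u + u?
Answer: 2772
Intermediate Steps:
U(u) = u + u**2 (U(u) = u**2 + u = u + u**2)
f(T, w) = 2*T*(-4 + T) (f(T, w) = (2*T)*(-4 + T) = 2*T*(-4 + T))
f(-7, 7)*(U(-2) + s) = (2*(-7)*(-4 - 7))*(-2*(1 - 2) + 16) = (2*(-7)*(-11))*(-2*(-1) + 16) = 154*(2 + 16) = 154*18 = 2772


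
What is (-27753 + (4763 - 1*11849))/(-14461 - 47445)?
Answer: 34839/61906 ≈ 0.56277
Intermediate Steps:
(-27753 + (4763 - 1*11849))/(-14461 - 47445) = (-27753 + (4763 - 11849))/(-61906) = (-27753 - 7086)*(-1/61906) = -34839*(-1/61906) = 34839/61906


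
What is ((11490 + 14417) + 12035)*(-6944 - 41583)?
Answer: -1841211434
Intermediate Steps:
((11490 + 14417) + 12035)*(-6944 - 41583) = (25907 + 12035)*(-48527) = 37942*(-48527) = -1841211434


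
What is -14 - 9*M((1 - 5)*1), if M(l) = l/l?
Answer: -23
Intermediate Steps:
M(l) = 1
-14 - 9*M((1 - 5)*1) = -14 - 9*1 = -14 - 9 = -23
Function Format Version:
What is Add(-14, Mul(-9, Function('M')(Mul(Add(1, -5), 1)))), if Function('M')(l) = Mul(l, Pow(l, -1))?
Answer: -23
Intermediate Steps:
Function('M')(l) = 1
Add(-14, Mul(-9, Function('M')(Mul(Add(1, -5), 1)))) = Add(-14, Mul(-9, 1)) = Add(-14, -9) = -23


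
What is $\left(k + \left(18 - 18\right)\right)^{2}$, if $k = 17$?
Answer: $289$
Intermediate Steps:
$\left(k + \left(18 - 18\right)\right)^{2} = \left(17 + \left(18 - 18\right)\right)^{2} = \left(17 + 0\right)^{2} = 17^{2} = 289$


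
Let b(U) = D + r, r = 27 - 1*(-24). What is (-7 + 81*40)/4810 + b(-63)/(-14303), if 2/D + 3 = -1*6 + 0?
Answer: 413976221/619176870 ≈ 0.66859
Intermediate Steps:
D = -2/9 (D = 2/(-3 + (-1*6 + 0)) = 2/(-3 + (-6 + 0)) = 2/(-3 - 6) = 2/(-9) = 2*(-⅑) = -2/9 ≈ -0.22222)
r = 51 (r = 27 + 24 = 51)
b(U) = 457/9 (b(U) = -2/9 + 51 = 457/9)
(-7 + 81*40)/4810 + b(-63)/(-14303) = (-7 + 81*40)/4810 + (457/9)/(-14303) = (-7 + 3240)*(1/4810) + (457/9)*(-1/14303) = 3233*(1/4810) - 457/128727 = 3233/4810 - 457/128727 = 413976221/619176870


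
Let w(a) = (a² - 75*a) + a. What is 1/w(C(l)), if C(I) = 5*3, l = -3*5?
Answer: -1/885 ≈ -0.0011299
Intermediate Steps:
l = -15
C(I) = 15
w(a) = a² - 74*a
1/w(C(l)) = 1/(15*(-74 + 15)) = 1/(15*(-59)) = 1/(-885) = -1/885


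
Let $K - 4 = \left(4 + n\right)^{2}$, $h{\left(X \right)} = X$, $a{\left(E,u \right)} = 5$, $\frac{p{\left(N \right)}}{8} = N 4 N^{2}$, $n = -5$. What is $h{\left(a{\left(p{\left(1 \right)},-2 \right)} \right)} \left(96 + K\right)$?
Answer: $505$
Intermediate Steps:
$p{\left(N \right)} = 32 N^{3}$ ($p{\left(N \right)} = 8 N 4 N^{2} = 8 \cdot 4 N N^{2} = 8 \cdot 4 N^{3} = 32 N^{3}$)
$K = 5$ ($K = 4 + \left(4 - 5\right)^{2} = 4 + \left(-1\right)^{2} = 4 + 1 = 5$)
$h{\left(a{\left(p{\left(1 \right)},-2 \right)} \right)} \left(96 + K\right) = 5 \left(96 + 5\right) = 5 \cdot 101 = 505$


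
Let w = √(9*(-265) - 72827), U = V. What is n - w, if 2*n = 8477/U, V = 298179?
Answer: 1211/85194 - 2*I*√18803 ≈ 0.014215 - 274.25*I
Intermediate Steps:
U = 298179
n = 1211/85194 (n = (8477/298179)/2 = (8477*(1/298179))/2 = (½)*(1211/42597) = 1211/85194 ≈ 0.014215)
w = 2*I*√18803 (w = √(-2385 - 72827) = √(-75212) = 2*I*√18803 ≈ 274.25*I)
n - w = 1211/85194 - 2*I*√18803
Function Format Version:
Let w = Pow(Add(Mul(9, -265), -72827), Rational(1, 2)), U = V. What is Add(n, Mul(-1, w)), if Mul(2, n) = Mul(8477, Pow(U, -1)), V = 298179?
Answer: Add(Rational(1211, 85194), Mul(-2, I, Pow(18803, Rational(1, 2)))) ≈ Add(0.014215, Mul(-274.25, I))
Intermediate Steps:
U = 298179
n = Rational(1211, 85194) (n = Mul(Rational(1, 2), Mul(8477, Pow(298179, -1))) = Mul(Rational(1, 2), Mul(8477, Rational(1, 298179))) = Mul(Rational(1, 2), Rational(1211, 42597)) = Rational(1211, 85194) ≈ 0.014215)
w = Mul(2, I, Pow(18803, Rational(1, 2))) (w = Pow(Add(-2385, -72827), Rational(1, 2)) = Pow(-75212, Rational(1, 2)) = Mul(2, I, Pow(18803, Rational(1, 2))) ≈ Mul(274.25, I))
Add(n, Mul(-1, w)) = Add(Rational(1211, 85194), Mul(-1, Mul(2, I, Pow(18803, Rational(1, 2))))) = Add(Rational(1211, 85194), Mul(-2, I, Pow(18803, Rational(1, 2))))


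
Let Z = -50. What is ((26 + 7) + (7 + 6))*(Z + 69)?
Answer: 874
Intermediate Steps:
((26 + 7) + (7 + 6))*(Z + 69) = ((26 + 7) + (7 + 6))*(-50 + 69) = (33 + 13)*19 = 46*19 = 874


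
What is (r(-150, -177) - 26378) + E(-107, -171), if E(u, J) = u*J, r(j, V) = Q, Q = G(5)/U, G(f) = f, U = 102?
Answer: -824257/102 ≈ -8081.0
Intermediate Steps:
Q = 5/102 ≈ 0.049020
r(j, V) = 5/102
E(u, J) = J*u
(r(-150, -177) - 26378) + E(-107, -171) = (5/102 - 26378) - 171*(-107) = -2690551/102 + 18297 = -824257/102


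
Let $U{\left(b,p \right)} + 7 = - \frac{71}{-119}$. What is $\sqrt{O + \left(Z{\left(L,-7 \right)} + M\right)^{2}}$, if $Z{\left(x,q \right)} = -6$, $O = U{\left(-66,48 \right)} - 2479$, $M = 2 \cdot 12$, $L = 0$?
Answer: $\frac{i \sqrt{30607633}}{119} \approx 46.491 i$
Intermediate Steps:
$U{\left(b,p \right)} = - \frac{762}{119}$ ($U{\left(b,p \right)} = -7 - \frac{71}{-119} = -7 - - \frac{71}{119} = -7 + \frac{71}{119} = - \frac{762}{119}$)
$M = 24$
$O = - \frac{295763}{119}$ ($O = - \frac{762}{119} - 2479 = - \frac{295763}{119} \approx -2485.4$)
$\sqrt{O + \left(Z{\left(L,-7 \right)} + M\right)^{2}} = \sqrt{- \frac{295763}{119} + \left(-6 + 24\right)^{2}} = \sqrt{- \frac{295763}{119} + 18^{2}} = \sqrt{- \frac{295763}{119} + 324} = \sqrt{- \frac{257207}{119}} = \frac{i \sqrt{30607633}}{119}$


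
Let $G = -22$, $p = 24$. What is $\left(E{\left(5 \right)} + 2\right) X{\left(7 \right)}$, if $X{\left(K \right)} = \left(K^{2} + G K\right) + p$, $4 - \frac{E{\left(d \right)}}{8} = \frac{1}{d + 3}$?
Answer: $-2673$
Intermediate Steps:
$E{\left(d \right)} = 32 - \frac{8}{3 + d}$ ($E{\left(d \right)} = 32 - \frac{8}{d + 3} = 32 - \frac{8}{3 + d}$)
$X{\left(K \right)} = 24 + K^{2} - 22 K$ ($X{\left(K \right)} = \left(K^{2} - 22 K\right) + 24 = 24 + K^{2} - 22 K$)
$\left(E{\left(5 \right)} + 2\right) X{\left(7 \right)} = \left(\frac{8 \left(11 + 4 \cdot 5\right)}{3 + 5} + 2\right) \left(24 + 7^{2} - 154\right) = \left(\frac{8 \left(11 + 20\right)}{8} + 2\right) \left(24 + 49 - 154\right) = \left(8 \cdot \frac{1}{8} \cdot 31 + 2\right) \left(-81\right) = \left(31 + 2\right) \left(-81\right) = 33 \left(-81\right) = -2673$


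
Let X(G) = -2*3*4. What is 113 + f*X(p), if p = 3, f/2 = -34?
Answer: 1745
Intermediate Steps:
f = -68 (f = 2*(-34) = -68)
X(G) = -24 (X(G) = -6*4 = -24)
113 + f*X(p) = 113 - 68*(-24) = 113 + 1632 = 1745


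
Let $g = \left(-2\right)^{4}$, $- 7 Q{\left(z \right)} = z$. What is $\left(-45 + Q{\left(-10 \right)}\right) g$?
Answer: $- \frac{4880}{7} \approx -697.14$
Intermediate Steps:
$Q{\left(z \right)} = - \frac{z}{7}$
$g = 16$
$\left(-45 + Q{\left(-10 \right)}\right) g = \left(-45 - - \frac{10}{7}\right) 16 = \left(-45 + \frac{10}{7}\right) 16 = \left(- \frac{305}{7}\right) 16 = - \frac{4880}{7}$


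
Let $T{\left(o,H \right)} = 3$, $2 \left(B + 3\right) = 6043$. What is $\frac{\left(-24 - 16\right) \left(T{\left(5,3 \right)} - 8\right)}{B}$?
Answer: $\frac{400}{6037} \approx 0.066258$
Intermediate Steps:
$B = \frac{6037}{2}$ ($B = -3 + \frac{1}{2} \cdot 6043 = -3 + \frac{6043}{2} = \frac{6037}{2} \approx 3018.5$)
$\frac{\left(-24 - 16\right) \left(T{\left(5,3 \right)} - 8\right)}{B} = \frac{\left(-24 - 16\right) \left(3 - 8\right)}{\frac{6037}{2}} = \left(-24 - 16\right) \left(-5\right) \frac{2}{6037} = \left(-40\right) \left(-5\right) \frac{2}{6037} = 200 \cdot \frac{2}{6037} = \frac{400}{6037}$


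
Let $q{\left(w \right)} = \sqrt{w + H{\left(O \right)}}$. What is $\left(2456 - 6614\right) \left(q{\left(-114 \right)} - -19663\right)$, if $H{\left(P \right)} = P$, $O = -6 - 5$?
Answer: $-81758754 - 20790 i \sqrt{5} \approx -8.1759 \cdot 10^{7} - 46488.0 i$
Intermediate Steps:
$O = -11$
$q{\left(w \right)} = \sqrt{-11 + w}$ ($q{\left(w \right)} = \sqrt{w - 11} = \sqrt{-11 + w}$)
$\left(2456 - 6614\right) \left(q{\left(-114 \right)} - -19663\right) = \left(2456 - 6614\right) \left(\sqrt{-11 - 114} - -19663\right) = - 4158 \left(\sqrt{-125} + \left(-3829 + 23492\right)\right) = - 4158 \left(5 i \sqrt{5} + 19663\right) = - 4158 \left(19663 + 5 i \sqrt{5}\right) = -81758754 - 20790 i \sqrt{5}$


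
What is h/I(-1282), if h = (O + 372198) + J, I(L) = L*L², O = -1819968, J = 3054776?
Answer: -803503/1053498884 ≈ -0.00076270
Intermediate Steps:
I(L) = L³
h = 1607006 (h = (-1819968 + 372198) + 3054776 = -1447770 + 3054776 = 1607006)
h/I(-1282) = 1607006/((-1282)³) = 1607006/(-2106997768) = 1607006*(-1/2106997768) = -803503/1053498884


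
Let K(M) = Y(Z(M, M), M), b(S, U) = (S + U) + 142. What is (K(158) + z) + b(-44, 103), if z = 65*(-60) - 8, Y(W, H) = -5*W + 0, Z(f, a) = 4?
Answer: -3727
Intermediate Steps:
Y(W, H) = -5*W
b(S, U) = 142 + S + U
K(M) = -20 (K(M) = -5*4 = -20)
z = -3908 (z = -3900 - 8 = -3908)
(K(158) + z) + b(-44, 103) = (-20 - 3908) + (142 - 44 + 103) = -3928 + 201 = -3727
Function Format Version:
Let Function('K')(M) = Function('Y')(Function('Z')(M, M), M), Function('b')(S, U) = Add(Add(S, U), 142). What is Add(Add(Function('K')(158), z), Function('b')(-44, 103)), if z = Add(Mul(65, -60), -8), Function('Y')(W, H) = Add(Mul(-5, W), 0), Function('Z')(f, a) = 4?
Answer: -3727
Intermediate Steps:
Function('Y')(W, H) = Mul(-5, W)
Function('b')(S, U) = Add(142, S, U)
Function('K')(M) = -20 (Function('K')(M) = Mul(-5, 4) = -20)
z = -3908 (z = Add(-3900, -8) = -3908)
Add(Add(Function('K')(158), z), Function('b')(-44, 103)) = Add(Add(-20, -3908), Add(142, -44, 103)) = Add(-3928, 201) = -3727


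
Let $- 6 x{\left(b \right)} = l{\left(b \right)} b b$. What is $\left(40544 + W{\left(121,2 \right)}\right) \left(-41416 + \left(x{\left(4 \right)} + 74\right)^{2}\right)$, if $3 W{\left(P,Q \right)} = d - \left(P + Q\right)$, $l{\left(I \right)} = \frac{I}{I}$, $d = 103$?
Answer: $- \frac{39760800176}{27} \approx -1.4726 \cdot 10^{9}$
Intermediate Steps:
$l{\left(I \right)} = 1$
$W{\left(P,Q \right)} = \frac{103}{3} - \frac{P}{3} - \frac{Q}{3}$ ($W{\left(P,Q \right)} = \frac{103 - \left(P + Q\right)}{3} = \frac{103 - P - Q}{3} = \frac{103}{3} - \frac{P}{3} - \frac{Q}{3}$)
$x{\left(b \right)} = - \frac{b^{2}}{6}$ ($x{\left(b \right)} = - \frac{1 b b}{6} = - \frac{b b}{6} = - \frac{b^{2}}{6}$)
$\left(40544 + W{\left(121,2 \right)}\right) \left(-41416 + \left(x{\left(4 \right)} + 74\right)^{2}\right) = \left(40544 - \frac{20}{3}\right) \left(-41416 + \left(- \frac{4^{2}}{6} + 74\right)^{2}\right) = \left(40544 - \frac{20}{3}\right) \left(-41416 + \left(\left(- \frac{1}{6}\right) 16 + 74\right)^{2}\right) = \left(40544 - \frac{20}{3}\right) \left(-41416 + \left(- \frac{8}{3} + 74\right)^{2}\right) = \frac{121612 \left(-41416 + \left(\frac{214}{3}\right)^{2}\right)}{3} = \frac{121612 \left(-41416 + \frac{45796}{9}\right)}{3} = \frac{121612}{3} \left(- \frac{326948}{9}\right) = - \frac{39760800176}{27}$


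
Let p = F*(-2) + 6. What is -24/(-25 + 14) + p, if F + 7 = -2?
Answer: 288/11 ≈ 26.182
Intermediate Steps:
F = -9 (F = -7 - 2 = -9)
p = 24 (p = -9*(-2) + 6 = 18 + 6 = 24)
-24/(-25 + 14) + p = -24/(-25 + 14) + 24 = -24/(-11) + 24 = -1/11*(-24) + 24 = 24/11 + 24 = 288/11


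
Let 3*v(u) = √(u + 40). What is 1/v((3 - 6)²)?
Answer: 3/7 ≈ 0.42857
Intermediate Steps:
v(u) = √(40 + u)/3 (v(u) = √(u + 40)/3 = √(40 + u)/3)
1/v((3 - 6)²) = 1/(√(40 + (3 - 6)²)/3) = 1/(√(40 + (-3)²)/3) = 1/(√(40 + 9)/3) = 1/(√49/3) = 1/((⅓)*7) = 1/(7/3) = 3/7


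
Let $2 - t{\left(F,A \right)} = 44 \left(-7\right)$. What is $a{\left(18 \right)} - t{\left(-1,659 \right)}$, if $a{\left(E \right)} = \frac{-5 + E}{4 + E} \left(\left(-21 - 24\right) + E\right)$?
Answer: $- \frac{7171}{22} \approx -325.95$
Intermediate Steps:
$t{\left(F,A \right)} = 310$ ($t{\left(F,A \right)} = 2 - 44 \left(-7\right) = 2 - -308 = 2 + 308 = 310$)
$a{\left(E \right)} = \frac{\left(-45 + E\right) \left(-5 + E\right)}{4 + E}$ ($a{\left(E \right)} = \frac{-5 + E}{4 + E} \left(-45 + E\right) = \frac{\left(-45 + E\right) \left(-5 + E\right)}{4 + E}$)
$a{\left(18 \right)} - t{\left(-1,659 \right)} = \frac{225 + 18^{2} - 900}{4 + 18} - 310 = \frac{225 + 324 - 900}{22} - 310 = \frac{1}{22} \left(-351\right) - 310 = - \frac{351}{22} - 310 = - \frac{7171}{22}$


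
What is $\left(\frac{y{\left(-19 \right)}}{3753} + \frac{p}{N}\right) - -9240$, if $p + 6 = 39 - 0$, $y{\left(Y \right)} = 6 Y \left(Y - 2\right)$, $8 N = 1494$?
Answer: $\frac{106611278}{11537} \approx 9240.8$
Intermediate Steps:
$N = \frac{747}{4}$ ($N = \frac{1}{8} \cdot 1494 = \frac{747}{4} \approx 186.75$)
$y{\left(Y \right)} = 6 Y \left(-2 + Y\right)$
$p = 33$ ($p = -6 + \left(39 - 0\right) = -6 + \left(39 + 0\right) = -6 + 39 = 33$)
$\left(\frac{y{\left(-19 \right)}}{3753} + \frac{p}{N}\right) - -9240 = \left(\frac{6 \left(-19\right) \left(-2 - 19\right)}{3753} + \frac{33}{\frac{747}{4}}\right) - -9240 = \left(6 \left(-19\right) \left(-21\right) \frac{1}{3753} + 33 \cdot \frac{4}{747}\right) + 9240 = \left(2394 \cdot \frac{1}{3753} + \frac{44}{249}\right) + 9240 = \left(\frac{266}{417} + \frac{44}{249}\right) + 9240 = \frac{9398}{11537} + 9240 = \frac{106611278}{11537}$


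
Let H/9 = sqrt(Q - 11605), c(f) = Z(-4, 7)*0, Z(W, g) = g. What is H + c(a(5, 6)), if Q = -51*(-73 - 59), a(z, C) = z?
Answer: 9*I*sqrt(4873) ≈ 628.26*I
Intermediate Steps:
Q = 6732 (Q = -51*(-132) = 6732)
c(f) = 0 (c(f) = 7*0 = 0)
H = 9*I*sqrt(4873) (H = 9*sqrt(6732 - 11605) = 9*sqrt(-4873) = 9*(I*sqrt(4873)) = 9*I*sqrt(4873) ≈ 628.26*I)
H + c(a(5, 6)) = 9*I*sqrt(4873) + 0 = 9*I*sqrt(4873)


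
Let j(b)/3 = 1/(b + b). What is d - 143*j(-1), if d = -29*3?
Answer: 255/2 ≈ 127.50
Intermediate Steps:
j(b) = 3/(2*b) (j(b) = 3/(b + b) = 3/((2*b)) = 3*(1/(2*b)) = 3/(2*b))
d = -87
d - 143*j(-1) = -87 - 429/(2*(-1)) = -87 - 429*(-1)/2 = -87 - 143*(-3/2) = -87 + 429/2 = 255/2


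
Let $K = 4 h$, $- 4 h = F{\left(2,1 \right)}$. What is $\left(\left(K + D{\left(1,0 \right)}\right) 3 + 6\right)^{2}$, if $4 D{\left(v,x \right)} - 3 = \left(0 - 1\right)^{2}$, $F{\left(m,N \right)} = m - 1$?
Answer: $36$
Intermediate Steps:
$F{\left(m,N \right)} = -1 + m$
$D{\left(v,x \right)} = 1$ ($D{\left(v,x \right)} = \frac{3}{4} + \frac{\left(0 - 1\right)^{2}}{4} = \frac{3}{4} + \frac{\left(-1\right)^{2}}{4} = \frac{3}{4} + \frac{1}{4} \cdot 1 = \frac{3}{4} + \frac{1}{4} = 1$)
$h = - \frac{1}{4}$ ($h = - \frac{-1 + 2}{4} = \left(- \frac{1}{4}\right) 1 = - \frac{1}{4} \approx -0.25$)
$K = -1$ ($K = 4 \left(- \frac{1}{4}\right) = -1$)
$\left(\left(K + D{\left(1,0 \right)}\right) 3 + 6\right)^{2} = \left(\left(-1 + 1\right) 3 + 6\right)^{2} = \left(0 \cdot 3 + 6\right)^{2} = \left(0 + 6\right)^{2} = 6^{2} = 36$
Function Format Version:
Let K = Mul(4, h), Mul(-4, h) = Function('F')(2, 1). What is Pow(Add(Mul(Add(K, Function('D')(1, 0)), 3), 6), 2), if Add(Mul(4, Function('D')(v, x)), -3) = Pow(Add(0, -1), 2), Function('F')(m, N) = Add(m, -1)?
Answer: 36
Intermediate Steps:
Function('F')(m, N) = Add(-1, m)
Function('D')(v, x) = 1 (Function('D')(v, x) = Add(Rational(3, 4), Mul(Rational(1, 4), Pow(Add(0, -1), 2))) = Add(Rational(3, 4), Mul(Rational(1, 4), Pow(-1, 2))) = Add(Rational(3, 4), Mul(Rational(1, 4), 1)) = Add(Rational(3, 4), Rational(1, 4)) = 1)
h = Rational(-1, 4) (h = Mul(Rational(-1, 4), Add(-1, 2)) = Mul(Rational(-1, 4), 1) = Rational(-1, 4) ≈ -0.25000)
K = -1 (K = Mul(4, Rational(-1, 4)) = -1)
Pow(Add(Mul(Add(K, Function('D')(1, 0)), 3), 6), 2) = Pow(Add(Mul(Add(-1, 1), 3), 6), 2) = Pow(Add(Mul(0, 3), 6), 2) = Pow(Add(0, 6), 2) = Pow(6, 2) = 36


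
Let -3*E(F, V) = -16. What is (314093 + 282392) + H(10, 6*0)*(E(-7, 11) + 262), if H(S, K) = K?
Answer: 596485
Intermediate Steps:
E(F, V) = 16/3 (E(F, V) = -1/3*(-16) = 16/3)
(314093 + 282392) + H(10, 6*0)*(E(-7, 11) + 262) = (314093 + 282392) + (6*0)*(16/3 + 262) = 596485 + 0*(802/3) = 596485 + 0 = 596485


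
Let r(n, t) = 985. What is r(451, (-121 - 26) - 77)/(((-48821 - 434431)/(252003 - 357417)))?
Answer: 17305465/80542 ≈ 214.86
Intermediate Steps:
r(451, (-121 - 26) - 77)/(((-48821 - 434431)/(252003 - 357417))) = 985/(((-48821 - 434431)/(252003 - 357417))) = 985/((-483252/(-105414))) = 985/((-483252*(-1/105414))) = 985/(80542/17569) = 985*(17569/80542) = 17305465/80542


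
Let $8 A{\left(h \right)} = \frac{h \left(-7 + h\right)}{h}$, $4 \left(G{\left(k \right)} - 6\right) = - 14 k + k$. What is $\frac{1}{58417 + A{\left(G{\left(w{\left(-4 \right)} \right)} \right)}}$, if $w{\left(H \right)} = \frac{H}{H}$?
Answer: $\frac{32}{1869327} \approx 1.7118 \cdot 10^{-5}$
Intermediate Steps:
$w{\left(H \right)} = 1$
$G{\left(k \right)} = 6 - \frac{13 k}{4}$ ($G{\left(k \right)} = 6 + \frac{- 14 k + k}{4} = 6 + \frac{\left(-13\right) k}{4} = 6 - \frac{13 k}{4}$)
$A{\left(h \right)} = - \frac{7}{8} + \frac{h}{8}$ ($A{\left(h \right)} = \frac{h \left(-7 + h\right) \frac{1}{h}}{8} = \frac{-7 + h}{8} = - \frac{7}{8} + \frac{h}{8}$)
$\frac{1}{58417 + A{\left(G{\left(w{\left(-4 \right)} \right)} \right)}} = \frac{1}{58417 - \left(\frac{7}{8} - \frac{6 - \frac{13}{4}}{8}\right)} = \frac{1}{58417 + \left(- \frac{7}{8} + \frac{1}{8} \cdot \frac{11}{4}\right)} = \frac{1}{58417 + \left(- \frac{7}{8} + \frac{11}{32}\right)} = \frac{1}{58417 - \frac{17}{32}} = \frac{1}{\frac{1869327}{32}} = \frac{32}{1869327}$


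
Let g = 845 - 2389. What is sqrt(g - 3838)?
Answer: 3*I*sqrt(598) ≈ 73.362*I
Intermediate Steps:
g = -1544
sqrt(g - 3838) = sqrt(-1544 - 3838) = sqrt(-5382) = 3*I*sqrt(598)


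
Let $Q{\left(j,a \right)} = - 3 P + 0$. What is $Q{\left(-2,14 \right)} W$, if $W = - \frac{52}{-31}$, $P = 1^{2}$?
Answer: $- \frac{156}{31} \approx -5.0323$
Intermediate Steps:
$P = 1$
$W = \frac{52}{31}$ ($W = \left(-52\right) \left(- \frac{1}{31}\right) = \frac{52}{31} \approx 1.6774$)
$Q{\left(j,a \right)} = -3$ ($Q{\left(j,a \right)} = \left(-3\right) 1 + 0 = -3 + 0 = -3$)
$Q{\left(-2,14 \right)} W = \left(-3\right) \frac{52}{31} = - \frac{156}{31}$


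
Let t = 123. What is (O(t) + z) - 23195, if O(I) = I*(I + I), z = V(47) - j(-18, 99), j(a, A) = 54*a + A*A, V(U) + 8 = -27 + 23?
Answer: -1778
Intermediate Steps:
V(U) = -12 (V(U) = -8 + (-27 + 23) = -8 - 4 = -12)
j(a, A) = A² + 54*a (j(a, A) = 54*a + A² = A² + 54*a)
z = -8841 (z = -12 - (99² + 54*(-18)) = -12 - (9801 - 972) = -12 - 1*8829 = -12 - 8829 = -8841)
O(I) = 2*I² (O(I) = I*(2*I) = 2*I²)
(O(t) + z) - 23195 = (2*123² - 8841) - 23195 = (2*15129 - 8841) - 23195 = (30258 - 8841) - 23195 = 21417 - 23195 = -1778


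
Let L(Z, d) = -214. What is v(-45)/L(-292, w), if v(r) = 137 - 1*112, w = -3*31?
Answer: -25/214 ≈ -0.11682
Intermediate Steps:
w = -93
v(r) = 25 (v(r) = 137 - 112 = 25)
v(-45)/L(-292, w) = 25/(-214) = 25*(-1/214) = -25/214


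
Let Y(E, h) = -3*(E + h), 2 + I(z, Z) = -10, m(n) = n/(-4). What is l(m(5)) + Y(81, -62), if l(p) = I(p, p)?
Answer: -69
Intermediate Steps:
m(n) = -n/4 (m(n) = n*(-1/4) = -n/4)
I(z, Z) = -12 (I(z, Z) = -2 - 10 = -12)
l(p) = -12
Y(E, h) = -3*E - 3*h
l(m(5)) + Y(81, -62) = -12 + (-3*81 - 3*(-62)) = -12 + (-243 + 186) = -12 - 57 = -69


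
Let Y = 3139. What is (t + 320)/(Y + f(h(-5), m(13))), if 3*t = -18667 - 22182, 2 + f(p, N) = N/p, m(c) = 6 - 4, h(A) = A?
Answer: -199445/47049 ≈ -4.2391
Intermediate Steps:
m(c) = 2
f(p, N) = -2 + N/p
t = -40849/3 (t = (-18667 - 22182)/3 = (⅓)*(-40849) = -40849/3 ≈ -13616.)
(t + 320)/(Y + f(h(-5), m(13))) = (-40849/3 + 320)/(3139 + (-2 + 2/(-5))) = -39889/(3*(3139 + (-2 + 2*(-⅕)))) = -39889/(3*(3139 + (-2 - ⅖))) = -39889/(3*(3139 - 12/5)) = -39889/(3*15683/5) = -39889/3*5/15683 = -199445/47049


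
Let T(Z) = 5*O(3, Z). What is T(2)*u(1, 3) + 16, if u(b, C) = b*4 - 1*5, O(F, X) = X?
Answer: 6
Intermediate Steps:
u(b, C) = -5 + 4*b (u(b, C) = 4*b - 5 = -5 + 4*b)
T(Z) = 5*Z
T(2)*u(1, 3) + 16 = (5*2)*(-5 + 4*1) + 16 = 10*(-5 + 4) + 16 = 10*(-1) + 16 = -10 + 16 = 6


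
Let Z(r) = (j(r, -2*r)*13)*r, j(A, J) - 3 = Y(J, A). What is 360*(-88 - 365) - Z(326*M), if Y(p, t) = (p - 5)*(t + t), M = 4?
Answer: 115522648272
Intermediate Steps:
Y(p, t) = 2*t*(-5 + p) (Y(p, t) = (-5 + p)*(2*t) = 2*t*(-5 + p))
j(A, J) = 3 + 2*A*(-5 + J)
Z(r) = r*(39 + 26*r*(-5 - 2*r)) (Z(r) = ((3 + 2*r*(-5 - 2*r))*13)*r = (39 + 26*r*(-5 - 2*r))*r = r*(39 + 26*r*(-5 - 2*r)))
360*(-88 - 365) - Z(326*M) = 360*(-88 - 365) - 13*326*4*(3 - 3260*4 - 4*(326*4)**2) = 360*(-453) - 13*1304*(3 - 10*1304 - 4*1304**2) = -163080 - 13*1304*(3 - 13040 - 4*1700416) = -163080 - 13*1304*(3 - 13040 - 6801664) = -163080 - 13*1304*(-6814701) = -163080 - 1*(-115522811352) = -163080 + 115522811352 = 115522648272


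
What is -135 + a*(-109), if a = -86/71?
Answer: -211/71 ≈ -2.9718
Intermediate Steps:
a = -86/71 (a = -86*1/71 = -86/71 ≈ -1.2113)
-135 + a*(-109) = -135 - 86/71*(-109) = -135 + 9374/71 = -211/71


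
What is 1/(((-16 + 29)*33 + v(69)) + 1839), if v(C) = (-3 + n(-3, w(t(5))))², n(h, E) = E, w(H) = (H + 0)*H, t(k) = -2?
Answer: 1/2269 ≈ 0.00044072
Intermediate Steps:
w(H) = H² (w(H) = H*H = H²)
v(C) = 1 (v(C) = (-3 + (-2)²)² = (-3 + 4)² = 1² = 1)
1/(((-16 + 29)*33 + v(69)) + 1839) = 1/(((-16 + 29)*33 + 1) + 1839) = 1/((13*33 + 1) + 1839) = 1/((429 + 1) + 1839) = 1/(430 + 1839) = 1/2269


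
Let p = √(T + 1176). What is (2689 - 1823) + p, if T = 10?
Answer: 866 + √1186 ≈ 900.44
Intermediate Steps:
p = √1186 (p = √(10 + 1176) = √1186 ≈ 34.438)
(2689 - 1823) + p = (2689 - 1823) + √1186 = 866 + √1186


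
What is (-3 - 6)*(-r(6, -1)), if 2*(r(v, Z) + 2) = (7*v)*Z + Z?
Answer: -423/2 ≈ -211.50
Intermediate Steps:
r(v, Z) = -2 + Z/2 + 7*Z*v/2 (r(v, Z) = -2 + ((7*v)*Z + Z)/2 = -2 + (7*Z*v + Z)/2 = -2 + (Z + 7*Z*v)/2 = -2 + (Z/2 + 7*Z*v/2) = -2 + Z/2 + 7*Z*v/2)
(-3 - 6)*(-r(6, -1)) = (-3 - 6)*(-(-2 + (1/2)*(-1) + (7/2)*(-1)*6)) = -(-9)*(-2 - 1/2 - 21) = -(-9)*(-47)/2 = -9*47/2 = -423/2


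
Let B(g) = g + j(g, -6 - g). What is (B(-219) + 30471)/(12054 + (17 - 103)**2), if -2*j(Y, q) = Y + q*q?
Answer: 7677/19450 ≈ 0.39470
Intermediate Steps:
j(Y, q) = -Y/2 - q**2/2 (j(Y, q) = -(Y + q*q)/2 = -(Y + q**2)/2 = -Y/2 - q**2/2)
B(g) = g/2 - (-6 - g)**2/2 (B(g) = g + (-g/2 - (-6 - g)**2/2) = g/2 - (-6 - g)**2/2)
(B(-219) + 30471)/(12054 + (17 - 103)**2) = (((1/2)*(-219) - (6 - 219)**2/2) + 30471)/(12054 + (17 - 103)**2) = ((-219/2 - 1/2*(-213)**2) + 30471)/(12054 + (-86)**2) = ((-219/2 - 1/2*45369) + 30471)/(12054 + 7396) = ((-219/2 - 45369/2) + 30471)/19450 = (-22794 + 30471)*(1/19450) = 7677*(1/19450) = 7677/19450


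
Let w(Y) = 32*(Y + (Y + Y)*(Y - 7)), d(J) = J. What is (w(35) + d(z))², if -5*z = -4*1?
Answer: 101891193616/25 ≈ 4.0756e+9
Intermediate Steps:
z = ⅘ (z = -(-4)/5 = -⅕*(-4) = ⅘ ≈ 0.80000)
w(Y) = 32*Y + 64*Y*(-7 + Y) (w(Y) = 32*(Y + (2*Y)*(-7 + Y)) = 32*(Y + 2*Y*(-7 + Y)) = 32*Y + 64*Y*(-7 + Y))
(w(35) + d(z))² = (32*35*(-13 + 2*35) + ⅘)² = (32*35*(-13 + 70) + ⅘)² = (32*35*57 + ⅘)² = (63840 + ⅘)² = (319204/5)² = 101891193616/25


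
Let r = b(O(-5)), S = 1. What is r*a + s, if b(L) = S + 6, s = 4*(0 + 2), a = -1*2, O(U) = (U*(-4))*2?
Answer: -6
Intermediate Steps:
O(U) = -8*U (O(U) = -4*U*2 = -8*U)
a = -2
s = 8 (s = 4*2 = 8)
b(L) = 7 (b(L) = 1 + 6 = 7)
r = 7
r*a + s = 7*(-2) + 8 = -14 + 8 = -6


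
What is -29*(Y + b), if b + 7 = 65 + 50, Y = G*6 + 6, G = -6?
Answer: -2262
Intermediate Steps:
Y = -30 (Y = -6*6 + 6 = -36 + 6 = -30)
b = 108 (b = -7 + (65 + 50) = -7 + 115 = 108)
-29*(Y + b) = -29*(-30 + 108) = -29*78 = -2262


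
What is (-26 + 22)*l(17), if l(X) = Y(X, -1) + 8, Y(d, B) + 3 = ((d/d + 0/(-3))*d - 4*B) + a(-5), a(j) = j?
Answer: -84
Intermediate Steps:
Y(d, B) = -8 + d - 4*B (Y(d, B) = -3 + (((d/d + 0/(-3))*d - 4*B) - 5) = -3 + (((1 + 0*(-⅓))*d - 4*B) - 5) = -3 + (((1 + 0)*d - 4*B) - 5) = -3 + ((1*d - 4*B) - 5) = -3 + ((d - 4*B) - 5) = -3 + (-5 + d - 4*B) = -8 + d - 4*B)
l(X) = 4 + X (l(X) = (-8 + X - 4*(-1)) + 8 = (-8 + X + 4) + 8 = (-4 + X) + 8 = 4 + X)
(-26 + 22)*l(17) = (-26 + 22)*(4 + 17) = -4*21 = -84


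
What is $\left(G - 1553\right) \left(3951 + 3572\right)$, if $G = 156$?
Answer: $-10509631$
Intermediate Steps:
$\left(G - 1553\right) \left(3951 + 3572\right) = \left(156 - 1553\right) \left(3951 + 3572\right) = \left(-1397\right) 7523 = -10509631$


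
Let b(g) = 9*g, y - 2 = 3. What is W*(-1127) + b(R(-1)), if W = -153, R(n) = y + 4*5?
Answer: 172656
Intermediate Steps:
y = 5 (y = 2 + 3 = 5)
R(n) = 25 (R(n) = 5 + 4*5 = 5 + 20 = 25)
W*(-1127) + b(R(-1)) = -153*(-1127) + 9*25 = 172431 + 225 = 172656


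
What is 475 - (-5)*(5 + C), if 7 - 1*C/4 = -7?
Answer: 780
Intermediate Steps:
C = 56 (C = 28 - 4*(-7) = 28 + 28 = 56)
475 - (-5)*(5 + C) = 475 - (-5)*(5 + 56) = 475 - (-5)*61 = 475 - 1*(-305) = 475 + 305 = 780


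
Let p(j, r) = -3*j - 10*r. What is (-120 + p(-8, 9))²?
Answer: 34596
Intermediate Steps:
p(j, r) = -10*r - 3*j
(-120 + p(-8, 9))² = (-120 + (-10*9 - 3*(-8)))² = (-120 + (-90 + 24))² = (-120 - 66)² = (-186)² = 34596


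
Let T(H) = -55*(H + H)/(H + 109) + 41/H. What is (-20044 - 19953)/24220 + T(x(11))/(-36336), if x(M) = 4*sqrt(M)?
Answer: -212646352007/128763474420 + 108689*sqrt(11)/1247584448 ≈ -1.6512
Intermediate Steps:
T(H) = 41/H - 110*H/(109 + H) (T(H) = -55*2*H/(109 + H) + 41/H = -110*H/(109 + H) + 41/H = 41/H - 110*H/(109 + H))
(-20044 - 19953)/24220 + T(x(11))/(-36336) = (-20044 - 19953)/24220 + ((4469 - 110*(4*sqrt(11))**2 + 41*(4*sqrt(11)))/(((4*sqrt(11)))*(109 + 4*sqrt(11))))/(-36336) = -39997*1/24220 + ((sqrt(11)/44)*(4469 - 110*176 + 164*sqrt(11))/(109 + 4*sqrt(11)))*(-1/36336) = -39997/24220 + ((sqrt(11)/44)*(4469 - 19360 + 164*sqrt(11))/(109 + 4*sqrt(11)))*(-1/36336) = -39997/24220 + ((sqrt(11)/44)*(-14891 + 164*sqrt(11))/(109 + 4*sqrt(11)))*(-1/36336) = -39997/24220 + (sqrt(11)*(-14891 + 164*sqrt(11))/(44*(109 + 4*sqrt(11))))*(-1/36336) = -39997/24220 - sqrt(11)*(-14891 + 164*sqrt(11))/(1598784*(109 + 4*sqrt(11)))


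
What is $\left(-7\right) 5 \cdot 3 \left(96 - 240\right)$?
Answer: $15120$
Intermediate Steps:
$\left(-7\right) 5 \cdot 3 \left(96 - 240\right) = \left(-35\right) 3 \left(-144\right) = \left(-105\right) \left(-144\right) = 15120$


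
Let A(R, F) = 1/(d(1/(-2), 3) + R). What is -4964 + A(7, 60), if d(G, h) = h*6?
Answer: -124099/25 ≈ -4964.0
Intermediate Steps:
d(G, h) = 6*h
A(R, F) = 1/(18 + R) (A(R, F) = 1/(6*3 + R) = 1/(18 + R))
-4964 + A(7, 60) = -4964 + 1/(18 + 7) = -4964 + 1/25 = -124099/25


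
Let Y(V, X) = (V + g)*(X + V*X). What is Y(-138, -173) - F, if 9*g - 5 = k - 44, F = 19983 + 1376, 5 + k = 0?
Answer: -30671717/9 ≈ -3.4080e+6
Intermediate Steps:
k = -5 (k = -5 + 0 = -5)
F = 21359
g = -44/9 (g = 5/9 + (-5 - 44)/9 = 5/9 + (⅑)*(-49) = 5/9 - 49/9 = -44/9 ≈ -4.8889)
Y(V, X) = (-44/9 + V)*(X + V*X) (Y(V, X) = (V - 44/9)*(X + V*X) = (-44/9 + V)*(X + V*X))
Y(-138, -173) - F = (⅑)*(-173)*(-44 - 35*(-138) + 9*(-138)²) - 1*21359 = (⅑)*(-173)*(-44 + 4830 + 9*19044) - 21359 = (⅑)*(-173)*(-44 + 4830 + 171396) - 21359 = (⅑)*(-173)*176182 - 21359 = -30479486/9 - 21359 = -30671717/9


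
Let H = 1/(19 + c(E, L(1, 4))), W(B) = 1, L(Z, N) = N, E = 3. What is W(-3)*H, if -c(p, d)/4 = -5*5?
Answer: 1/119 ≈ 0.0084034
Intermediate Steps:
c(p, d) = 100 (c(p, d) = -(-20)*5 = -4*(-25) = 100)
H = 1/119 (H = 1/(19 + 100) = 1/119 ≈ 0.0084034)
W(-3)*H = 1*(1/119) = 1/119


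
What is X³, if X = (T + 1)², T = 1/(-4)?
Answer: 729/4096 ≈ 0.17798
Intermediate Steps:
T = -¼ ≈ -0.25000
X = 9/16 (X = (-¼ + 1)² = (¾)² = 9/16 ≈ 0.56250)
X³ = (9/16)³ = 729/4096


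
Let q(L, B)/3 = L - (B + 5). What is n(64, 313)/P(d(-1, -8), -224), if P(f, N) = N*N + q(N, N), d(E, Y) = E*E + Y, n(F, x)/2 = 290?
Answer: 580/50161 ≈ 0.011563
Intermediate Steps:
n(F, x) = 580 (n(F, x) = 2*290 = 580)
d(E, Y) = Y + E**2 (d(E, Y) = E**2 + Y = Y + E**2)
q(L, B) = -15 - 3*B + 3*L (q(L, B) = 3*(L - (B + 5)) = 3*(L - (5 + B)) = 3*(L + (-5 - B)) = 3*(-5 + L - B) = -15 - 3*B + 3*L)
P(f, N) = -15 + N**2 (P(f, N) = N*N + (-15 - 3*N + 3*N) = N**2 - 15 = -15 + N**2)
n(64, 313)/P(d(-1, -8), -224) = 580/(-15 + (-224)**2) = 580/(-15 + 50176) = 580/50161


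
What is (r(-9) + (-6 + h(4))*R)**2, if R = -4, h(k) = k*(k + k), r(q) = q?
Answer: 12769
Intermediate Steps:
h(k) = 2*k**2 (h(k) = k*(2*k) = 2*k**2)
(r(-9) + (-6 + h(4))*R)**2 = (-9 + (-6 + 2*4**2)*(-4))**2 = (-9 + (-6 + 2*16)*(-4))**2 = (-9 + (-6 + 32)*(-4))**2 = (-9 + 26*(-4))**2 = (-9 - 104)**2 = (-113)**2 = 12769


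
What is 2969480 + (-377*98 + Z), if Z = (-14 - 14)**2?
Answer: 2933318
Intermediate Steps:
Z = 784 (Z = (-28)**2 = 784)
2969480 + (-377*98 + Z) = 2969480 + (-377*98 + 784) = 2969480 + (-36946 + 784) = 2969480 - 36162 = 2933318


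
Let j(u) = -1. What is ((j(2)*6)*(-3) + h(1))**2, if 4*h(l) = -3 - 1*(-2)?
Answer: 5041/16 ≈ 315.06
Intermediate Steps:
h(l) = -1/4 (h(l) = (-3 - 1*(-2))/4 = (-3 + 2)/4 = (1/4)*(-1) = -1/4)
((j(2)*6)*(-3) + h(1))**2 = (-1*6*(-3) - 1/4)**2 = (-6*(-3) - 1/4)**2 = (18 - 1/4)**2 = (71/4)**2 = 5041/16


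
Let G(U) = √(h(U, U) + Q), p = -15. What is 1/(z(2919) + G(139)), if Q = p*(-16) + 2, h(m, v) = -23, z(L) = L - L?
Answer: √219/219 ≈ 0.067574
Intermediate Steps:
z(L) = 0
Q = 242 (Q = -15*(-16) + 2 = 240 + 2 = 242)
G(U) = √219 (G(U) = √(-23 + 242) = √219)
1/(z(2919) + G(139)) = 1/(0 + √219) = 1/(√219) = √219/219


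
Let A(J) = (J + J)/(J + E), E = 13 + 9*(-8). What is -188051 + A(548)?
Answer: -91955843/489 ≈ -1.8805e+5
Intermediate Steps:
E = -59 (E = 13 - 72 = -59)
A(J) = 2*J/(-59 + J) (A(J) = (J + J)/(J - 59) = (2*J)/(-59 + J) = 2*J/(-59 + J))
-188051 + A(548) = -188051 + 2*548/(-59 + 548) = -188051 + 2*548/489 = -188051 + 2*548*(1/489) = -188051 + 1096/489 = -91955843/489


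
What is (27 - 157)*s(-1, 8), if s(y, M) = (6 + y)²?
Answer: -3250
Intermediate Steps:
(27 - 157)*s(-1, 8) = (27 - 157)*(6 - 1)² = -130*5² = -130*25 = -3250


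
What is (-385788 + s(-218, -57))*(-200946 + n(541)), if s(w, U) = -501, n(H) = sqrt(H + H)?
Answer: 77623229394 - 386289*sqrt(1082) ≈ 7.7610e+10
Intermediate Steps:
n(H) = sqrt(2)*sqrt(H) (n(H) = sqrt(2*H) = sqrt(2)*sqrt(H))
(-385788 + s(-218, -57))*(-200946 + n(541)) = (-385788 - 501)*(-200946 + sqrt(2)*sqrt(541)) = -386289*(-200946 + sqrt(1082)) = 77623229394 - 386289*sqrt(1082)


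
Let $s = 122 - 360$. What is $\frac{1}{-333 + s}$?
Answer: $- \frac{1}{571} \approx -0.0017513$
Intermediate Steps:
$s = -238$
$\frac{1}{-333 + s} = \frac{1}{-333 - 238} = \frac{1}{-571} = - \frac{1}{571}$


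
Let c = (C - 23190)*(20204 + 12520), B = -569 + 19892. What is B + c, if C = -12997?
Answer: -1184164065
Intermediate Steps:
B = 19323
c = -1184183388 (c = (-12997 - 23190)*(20204 + 12520) = -36187*32724 = -1184183388)
B + c = 19323 - 1184183388 = -1184164065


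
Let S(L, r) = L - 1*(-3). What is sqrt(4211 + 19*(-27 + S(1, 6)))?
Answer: sqrt(3774) ≈ 61.433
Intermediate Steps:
S(L, r) = 3 + L (S(L, r) = L + 3 = 3 + L)
sqrt(4211 + 19*(-27 + S(1, 6))) = sqrt(4211 + 19*(-27 + (3 + 1))) = sqrt(4211 + 19*(-27 + 4)) = sqrt(4211 + 19*(-23)) = sqrt(4211 - 437) = sqrt(3774)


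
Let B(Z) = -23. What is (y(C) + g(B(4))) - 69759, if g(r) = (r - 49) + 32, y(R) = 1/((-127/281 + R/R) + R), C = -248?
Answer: -4853403947/69534 ≈ -69799.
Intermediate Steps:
y(R) = 1/(154/281 + R) (y(R) = 1/((-127*1/281 + 1) + R) = 1/((-127/281 + 1) + R) = 1/(154/281 + R))
g(r) = -17 + r (g(r) = (-49 + r) + 32 = -17 + r)
(y(C) + g(B(4))) - 69759 = (281/(154 + 281*(-248)) + (-17 - 23)) - 69759 = (281/(154 - 69688) - 40) - 69759 = (281/(-69534) - 40) - 69759 = (281*(-1/69534) - 40) - 69759 = (-281/69534 - 40) - 69759 = -2781641/69534 - 69759 = -4853403947/69534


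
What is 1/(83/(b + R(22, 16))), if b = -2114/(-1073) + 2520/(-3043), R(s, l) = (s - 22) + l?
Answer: 55971166/271006537 ≈ 0.20653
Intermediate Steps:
R(s, l) = -22 + l + s (R(s, l) = (-22 + s) + l = -22 + l + s)
b = 3728942/3265139 (b = -2114*(-1/1073) + 2520*(-1/3043) = 2114/1073 - 2520/3043 = 3728942/3265139 ≈ 1.1420)
1/(83/(b + R(22, 16))) = 1/(83/(3728942/3265139 + (-22 + 16 + 22))) = 1/(83/(3728942/3265139 + 16)) = 1/(83/(55971166/3265139)) = 1/(83*(3265139/55971166)) = 1/(271006537/55971166) = 55971166/271006537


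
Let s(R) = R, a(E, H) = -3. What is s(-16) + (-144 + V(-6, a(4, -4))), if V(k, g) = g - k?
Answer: -157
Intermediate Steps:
s(-16) + (-144 + V(-6, a(4, -4))) = -16 + (-144 + (-3 - 1*(-6))) = -16 + (-144 + (-3 + 6)) = -16 + (-144 + 3) = -16 - 141 = -157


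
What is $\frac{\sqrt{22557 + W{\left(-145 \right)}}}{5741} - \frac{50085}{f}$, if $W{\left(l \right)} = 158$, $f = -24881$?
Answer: $\frac{50085}{24881} + \frac{\sqrt{22715}}{5741} \approx 2.0392$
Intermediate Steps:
$\frac{\sqrt{22557 + W{\left(-145 \right)}}}{5741} - \frac{50085}{f} = \frac{\sqrt{22557 + 158}}{5741} - \frac{50085}{-24881} = \sqrt{22715} \cdot \frac{1}{5741} - - \frac{50085}{24881} = \frac{\sqrt{22715}}{5741} + \frac{50085}{24881} = \frac{50085}{24881} + \frac{\sqrt{22715}}{5741}$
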